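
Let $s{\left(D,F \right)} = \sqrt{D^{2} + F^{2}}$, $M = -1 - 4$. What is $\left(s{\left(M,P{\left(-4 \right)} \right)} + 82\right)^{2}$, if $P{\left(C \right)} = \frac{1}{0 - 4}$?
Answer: $\frac{\left(328 + \sqrt{401}\right)^{2}}{16} \approx 7570.1$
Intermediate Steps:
$P{\left(C \right)} = - \frac{1}{4}$ ($P{\left(C \right)} = \frac{1}{-4} = - \frac{1}{4}$)
$M = -5$ ($M = -1 - 4 = -5$)
$\left(s{\left(M,P{\left(-4 \right)} \right)} + 82\right)^{2} = \left(\sqrt{\left(-5\right)^{2} + \left(- \frac{1}{4}\right)^{2}} + 82\right)^{2} = \left(\sqrt{25 + \frac{1}{16}} + 82\right)^{2} = \left(\sqrt{\frac{401}{16}} + 82\right)^{2} = \left(\frac{\sqrt{401}}{4} + 82\right)^{2} = \left(82 + \frac{\sqrt{401}}{4}\right)^{2}$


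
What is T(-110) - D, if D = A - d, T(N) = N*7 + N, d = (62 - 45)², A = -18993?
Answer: 18402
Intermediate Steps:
d = 289 (d = 17² = 289)
T(N) = 8*N (T(N) = 7*N + N = 8*N)
D = -19282 (D = -18993 - 1*289 = -18993 - 289 = -19282)
T(-110) - D = 8*(-110) - 1*(-19282) = -880 + 19282 = 18402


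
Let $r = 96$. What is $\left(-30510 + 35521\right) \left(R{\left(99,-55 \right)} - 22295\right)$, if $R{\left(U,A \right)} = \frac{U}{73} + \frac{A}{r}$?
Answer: $- \frac{782907971581}{7008} \approx -1.1172 \cdot 10^{8}$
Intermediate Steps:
$R{\left(U,A \right)} = \frac{U}{73} + \frac{A}{96}$
$\left(-30510 + 35521\right) \left(R{\left(99,-55 \right)} - 22295\right) = \left(-30510 + 35521\right) \left(\left(\frac{1}{73} \cdot 99 + \frac{1}{96} \left(-55\right)\right) - 22295\right) = 5011 \left(\left(\frac{99}{73} - \frac{55}{96}\right) - 22295\right) = 5011 \left(\frac{5489}{7008} - 22295\right) = 5011 \left(- \frac{156237871}{7008}\right) = - \frac{782907971581}{7008}$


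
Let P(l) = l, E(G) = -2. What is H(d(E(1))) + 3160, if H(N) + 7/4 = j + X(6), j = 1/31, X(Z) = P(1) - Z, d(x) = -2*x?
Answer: 391007/124 ≈ 3153.3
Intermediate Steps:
X(Z) = 1 - Z
j = 1/31 ≈ 0.032258
H(N) = -833/124 (H(N) = -7/4 + (1/31 + (1 - 1*6)) = -7/4 + (1/31 + (1 - 6)) = -7/4 + (1/31 - 5) = -7/4 - 154/31 = -833/124)
H(d(E(1))) + 3160 = -833/124 + 3160 = 391007/124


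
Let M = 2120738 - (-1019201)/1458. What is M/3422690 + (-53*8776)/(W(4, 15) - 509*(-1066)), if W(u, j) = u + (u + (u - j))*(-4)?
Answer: -64274772173023/270785677138452 ≈ -0.23736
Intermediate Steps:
W(u, j) = -7*u + 4*j (W(u, j) = u + (-j + 2*u)*(-4) = u + (-8*u + 4*j) = -7*u + 4*j)
M = 3093055205/1458 (M = 2120738 - (-1019201)/1458 = 2120738 - 1*(-1019201/1458) = 2120738 + 1019201/1458 = 3093055205/1458 ≈ 2.1214e+6)
M/3422690 + (-53*8776)/(W(4, 15) - 509*(-1066)) = (3093055205/1458)/3422690 + (-53*8776)/((-7*4 + 4*15) - 509*(-1066)) = (3093055205/1458)*(1/3422690) - 465128/((-28 + 60) + 542594) = 618611041/998056404 - 465128/(32 + 542594) = 618611041/998056404 - 465128/542626 = 618611041/998056404 - 465128*1/542626 = 618611041/998056404 - 232564/271313 = -64274772173023/270785677138452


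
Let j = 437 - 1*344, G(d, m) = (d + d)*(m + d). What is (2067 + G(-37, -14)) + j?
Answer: 5934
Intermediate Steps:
G(d, m) = 2*d*(d + m) (G(d, m) = (2*d)*(d + m) = 2*d*(d + m))
j = 93 (j = 437 - 344 = 93)
(2067 + G(-37, -14)) + j = (2067 + 2*(-37)*(-37 - 14)) + 93 = (2067 + 2*(-37)*(-51)) + 93 = (2067 + 3774) + 93 = 5841 + 93 = 5934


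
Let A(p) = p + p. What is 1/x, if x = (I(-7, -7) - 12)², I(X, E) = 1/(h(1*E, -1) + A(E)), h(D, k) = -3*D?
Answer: 49/6889 ≈ 0.0071128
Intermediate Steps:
A(p) = 2*p
I(X, E) = -1/E (I(X, E) = 1/(-3*E + 2*E) = 1/(-E) = -1/E)
x = 6889/49 (x = (-1/(-7) - 12)² = (-1*(-⅐) - 12)² = (⅐ - 12)² = (-83/7)² = 6889/49 ≈ 140.59)
1/x = 1/(6889/49) = 49/6889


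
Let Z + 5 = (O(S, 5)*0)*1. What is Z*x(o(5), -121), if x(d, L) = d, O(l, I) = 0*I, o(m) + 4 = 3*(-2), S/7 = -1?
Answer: 50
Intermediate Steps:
S = -7 (S = 7*(-1) = -7)
o(m) = -10 (o(m) = -4 + 3*(-2) = -4 - 6 = -10)
O(l, I) = 0
Z = -5 (Z = -5 + (0*0)*1 = -5 + 0*1 = -5 + 0 = -5)
Z*x(o(5), -121) = -5*(-10) = 50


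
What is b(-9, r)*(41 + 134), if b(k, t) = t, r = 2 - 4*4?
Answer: -2450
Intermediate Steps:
r = -14 (r = 2 - 16 = -14)
b(-9, r)*(41 + 134) = -14*(41 + 134) = -14*175 = -2450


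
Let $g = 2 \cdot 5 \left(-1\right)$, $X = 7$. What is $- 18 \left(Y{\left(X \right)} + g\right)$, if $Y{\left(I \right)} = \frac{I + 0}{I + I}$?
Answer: $171$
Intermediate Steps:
$Y{\left(I \right)} = \frac{1}{2}$ ($Y{\left(I \right)} = \frac{I}{2 I} = I \frac{1}{2 I} = \frac{1}{2}$)
$g = -10$ ($g = 10 \left(-1\right) = -10$)
$- 18 \left(Y{\left(X \right)} + g\right) = - 18 \left(\frac{1}{2} - 10\right) = \left(-18\right) \left(- \frac{19}{2}\right) = 171$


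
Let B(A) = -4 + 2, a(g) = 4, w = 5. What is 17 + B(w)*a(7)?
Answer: 9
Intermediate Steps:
B(A) = -2
17 + B(w)*a(7) = 17 - 2*4 = 17 - 8 = 9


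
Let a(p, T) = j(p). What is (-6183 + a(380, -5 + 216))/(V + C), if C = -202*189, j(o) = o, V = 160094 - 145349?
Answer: 5803/23433 ≈ 0.24764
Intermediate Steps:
V = 14745
a(p, T) = p
C = -38178
(-6183 + a(380, -5 + 216))/(V + C) = (-6183 + 380)/(14745 - 38178) = -5803/(-23433) = -5803*(-1/23433) = 5803/23433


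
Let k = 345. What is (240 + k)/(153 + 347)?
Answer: 117/100 ≈ 1.1700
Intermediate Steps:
(240 + k)/(153 + 347) = (240 + 345)/(153 + 347) = 585/500 = 585*(1/500) = 117/100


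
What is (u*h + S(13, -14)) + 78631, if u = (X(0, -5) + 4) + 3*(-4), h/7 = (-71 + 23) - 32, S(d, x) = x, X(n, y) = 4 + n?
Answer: 80857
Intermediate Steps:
h = -560 (h = 7*((-71 + 23) - 32) = 7*(-48 - 32) = 7*(-80) = -560)
u = -4 (u = ((4 + 0) + 4) + 3*(-4) = (4 + 4) - 12 = 8 - 12 = -4)
(u*h + S(13, -14)) + 78631 = (-4*(-560) - 14) + 78631 = (2240 - 14) + 78631 = 2226 + 78631 = 80857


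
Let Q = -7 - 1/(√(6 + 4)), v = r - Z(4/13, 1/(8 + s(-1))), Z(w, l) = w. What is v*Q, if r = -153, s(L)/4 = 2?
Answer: 13951/13 + 1993*√10/130 ≈ 1121.6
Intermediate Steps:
s(L) = 8 (s(L) = 4*2 = 8)
v = -1993/13 (v = -153 - 4/13 = -1993/13 ≈ -153.31)
Q = -7 - √10/10 (Q = -7 - 1/(√10) = -7 - √10/10 ≈ -7.3162)
v*Q = -1993*(-7 - √10/10)/13 = 13951/13 + 1993*√10/130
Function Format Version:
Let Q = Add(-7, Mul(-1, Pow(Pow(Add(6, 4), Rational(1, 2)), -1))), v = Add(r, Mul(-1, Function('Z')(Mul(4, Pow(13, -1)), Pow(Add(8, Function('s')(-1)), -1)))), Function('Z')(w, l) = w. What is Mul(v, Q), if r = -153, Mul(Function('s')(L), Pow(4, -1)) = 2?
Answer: Add(Rational(13951, 13), Mul(Rational(1993, 130), Pow(10, Rational(1, 2)))) ≈ 1121.6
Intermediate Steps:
Function('s')(L) = 8 (Function('s')(L) = Mul(4, 2) = 8)
v = Rational(-1993, 13) (v = Add(-153, Mul(-1, Mul(4, Pow(13, -1)))) = Add(-153, Mul(-1, Mul(4, Rational(1, 13)))) = Add(-153, Mul(-1, Rational(4, 13))) = Add(-153, Rational(-4, 13)) = Rational(-1993, 13) ≈ -153.31)
Q = Add(-7, Mul(Rational(-1, 10), Pow(10, Rational(1, 2)))) (Q = Add(-7, Mul(-1, Pow(Pow(10, Rational(1, 2)), -1))) = Add(-7, Mul(-1, Mul(Rational(1, 10), Pow(10, Rational(1, 2))))) = Add(-7, Mul(Rational(-1, 10), Pow(10, Rational(1, 2)))) ≈ -7.3162)
Mul(v, Q) = Mul(Rational(-1993, 13), Add(-7, Mul(Rational(-1, 10), Pow(10, Rational(1, 2))))) = Add(Rational(13951, 13), Mul(Rational(1993, 130), Pow(10, Rational(1, 2))))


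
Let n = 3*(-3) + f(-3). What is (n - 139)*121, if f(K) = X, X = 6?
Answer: -17182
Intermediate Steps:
f(K) = 6
n = -3 (n = 3*(-3) + 6 = -9 + 6 = -3)
(n - 139)*121 = (-3 - 139)*121 = -142*121 = -17182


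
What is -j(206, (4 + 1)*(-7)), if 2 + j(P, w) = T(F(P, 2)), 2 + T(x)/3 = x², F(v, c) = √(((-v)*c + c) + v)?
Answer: 620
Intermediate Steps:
F(v, c) = √(c + v - c*v) (F(v, c) = √((-c*v + c) + v) = √((c - c*v) + v) = √(c + v - c*v))
T(x) = -6 + 3*x²
j(P, w) = -2 - 3*P (j(P, w) = -2 + (-6 + 3*(√(2 + P - 1*2*P))²) = -2 + (-6 + 3*(√(2 + P - 2*P))²) = -2 + (-6 + 3*(√(2 - P))²) = -2 + (-6 + 3*(2 - P)) = -2 + (-6 + (6 - 3*P)) = -2 - 3*P)
-j(206, (4 + 1)*(-7)) = -(-2 - 3*206) = -(-2 - 618) = -1*(-620) = 620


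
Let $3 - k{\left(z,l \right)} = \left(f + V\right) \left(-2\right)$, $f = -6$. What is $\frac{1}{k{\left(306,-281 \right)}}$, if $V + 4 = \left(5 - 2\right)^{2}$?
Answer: $1$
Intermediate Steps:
$V = 5$ ($V = -4 + \left(5 - 2\right)^{2} = -4 + 3^{2} = -4 + 9 = 5$)
$k{\left(z,l \right)} = 1$ ($k{\left(z,l \right)} = 3 - \left(-6 + 5\right) \left(-2\right) = 3 - \left(-1\right) \left(-2\right) = 3 - 2 = 1$)
$\frac{1}{k{\left(306,-281 \right)}} = 1^{-1} = 1$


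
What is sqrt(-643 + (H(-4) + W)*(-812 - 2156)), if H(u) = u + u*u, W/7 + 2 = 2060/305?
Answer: I*sqrt(502447179)/61 ≈ 367.46*I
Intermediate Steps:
W = 2030/61 (W = -14 + 7*(2060/305) = -14 + 7*(2060*(1/305)) = -14 + 7*(412/61) = -14 + 2884/61 = 2030/61 ≈ 33.279)
H(u) = u + u**2
sqrt(-643 + (H(-4) + W)*(-812 - 2156)) = sqrt(-643 + (-4*(1 - 4) + 2030/61)*(-812 - 2156)) = sqrt(-643 + (-4*(-3) + 2030/61)*(-2968)) = sqrt(-643 + (12 + 2030/61)*(-2968)) = sqrt(-643 + (2762/61)*(-2968)) = sqrt(-643 - 8197616/61) = sqrt(-8236839/61) = I*sqrt(502447179)/61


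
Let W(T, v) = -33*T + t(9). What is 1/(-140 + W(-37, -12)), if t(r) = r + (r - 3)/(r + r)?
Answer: 3/3271 ≈ 0.00091715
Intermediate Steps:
t(r) = r + (-3 + r)/(2*r) (t(r) = r + (-3 + r)/((2*r)) = r + (-3 + r)*(1/(2*r)) = r + (-3 + r)/(2*r))
W(T, v) = 28/3 - 33*T (W(T, v) = -33*T + (½ + 9 - 3/2/9) = -33*T + (½ + 9 - 3/2*⅑) = -33*T + (½ + 9 - ⅙) = -33*T + 28/3 = 28/3 - 33*T)
1/(-140 + W(-37, -12)) = 1/(-140 + (28/3 - 33*(-37))) = 1/(-140 + (28/3 + 1221)) = 1/(-140 + 3691/3) = 1/(3271/3) = 3/3271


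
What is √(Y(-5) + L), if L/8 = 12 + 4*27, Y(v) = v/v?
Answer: 31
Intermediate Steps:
Y(v) = 1
L = 960 (L = 8*(12 + 4*27) = 8*(12 + 108) = 8*120 = 960)
√(Y(-5) + L) = √(1 + 960) = √961 = 31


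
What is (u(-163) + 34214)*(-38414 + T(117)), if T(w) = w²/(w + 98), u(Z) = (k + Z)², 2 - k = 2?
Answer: -501175346343/215 ≈ -2.3310e+9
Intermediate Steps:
k = 0 (k = 2 - 1*2 = 2 - 2 = 0)
u(Z) = Z² (u(Z) = (0 + Z)² = Z²)
T(w) = w²/(98 + w)
(u(-163) + 34214)*(-38414 + T(117)) = ((-163)² + 34214)*(-38414 + 117²/(98 + 117)) = (26569 + 34214)*(-38414 + 13689/215) = 60783*(-38414 + 13689*(1/215)) = 60783*(-38414 + 13689/215) = 60783*(-8245321/215) = -501175346343/215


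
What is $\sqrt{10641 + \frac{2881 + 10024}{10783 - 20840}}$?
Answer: $\frac{4 \sqrt{8491159}}{113} \approx 103.15$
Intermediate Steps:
$\sqrt{10641 + \frac{2881 + 10024}{10783 - 20840}} = \sqrt{10641 + \frac{12905}{-10057}} = \sqrt{10641 + 12905 \left(- \frac{1}{10057}\right)} = \sqrt{10641 - \frac{145}{113}} = \sqrt{\frac{1202288}{113}} = \frac{4 \sqrt{8491159}}{113}$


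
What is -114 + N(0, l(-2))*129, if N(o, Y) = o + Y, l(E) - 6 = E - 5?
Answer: -243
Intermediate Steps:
l(E) = 1 + E (l(E) = 6 + (E - 5) = 6 + (-5 + E) = 1 + E)
N(o, Y) = Y + o
-114 + N(0, l(-2))*129 = -114 + ((1 - 2) + 0)*129 = -114 + (-1 + 0)*129 = -114 - 1*129 = -114 - 129 = -243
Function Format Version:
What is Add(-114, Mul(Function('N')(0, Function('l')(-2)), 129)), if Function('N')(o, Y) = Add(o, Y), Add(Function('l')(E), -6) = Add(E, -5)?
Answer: -243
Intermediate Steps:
Function('l')(E) = Add(1, E) (Function('l')(E) = Add(6, Add(E, -5)) = Add(6, Add(-5, E)) = Add(1, E))
Function('N')(o, Y) = Add(Y, o)
Add(-114, Mul(Function('N')(0, Function('l')(-2)), 129)) = Add(-114, Mul(Add(Add(1, -2), 0), 129)) = Add(-114, Mul(Add(-1, 0), 129)) = Add(-114, Mul(-1, 129)) = Add(-114, -129) = -243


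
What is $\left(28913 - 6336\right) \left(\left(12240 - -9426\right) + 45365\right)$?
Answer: $1513358887$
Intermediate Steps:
$\left(28913 - 6336\right) \left(\left(12240 - -9426\right) + 45365\right) = 22577 \left(\left(12240 + 9426\right) + 45365\right) = 22577 \left(21666 + 45365\right) = 22577 \cdot 67031 = 1513358887$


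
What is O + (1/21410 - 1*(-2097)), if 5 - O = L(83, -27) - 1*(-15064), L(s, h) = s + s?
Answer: -281070479/21410 ≈ -13128.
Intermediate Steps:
L(s, h) = 2*s
O = -15225 (O = 5 - (2*83 - 1*(-15064)) = 5 - (166 + 15064) = 5 - 1*15230 = 5 - 15230 = -15225)
O + (1/21410 - 1*(-2097)) = -15225 + (1/21410 - 1*(-2097)) = -15225 + (1/21410 + 2097) = -15225 + 44896771/21410 = -281070479/21410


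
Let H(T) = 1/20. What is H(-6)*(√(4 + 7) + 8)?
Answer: ⅖ + √11/20 ≈ 0.56583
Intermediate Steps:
H(T) = 1/20
H(-6)*(√(4 + 7) + 8) = (√(4 + 7) + 8)/20 = (√11 + 8)/20 = (8 + √11)/20 = ⅖ + √11/20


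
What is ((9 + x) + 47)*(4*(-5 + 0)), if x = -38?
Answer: -360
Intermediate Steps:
((9 + x) + 47)*(4*(-5 + 0)) = ((9 - 38) + 47)*(4*(-5 + 0)) = (-29 + 47)*(4*(-5)) = 18*(-20) = -360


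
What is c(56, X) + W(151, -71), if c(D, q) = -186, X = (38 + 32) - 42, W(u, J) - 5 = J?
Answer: -252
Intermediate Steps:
W(u, J) = 5 + J
X = 28 (X = 70 - 42 = 28)
c(56, X) + W(151, -71) = -186 + (5 - 71) = -186 - 66 = -252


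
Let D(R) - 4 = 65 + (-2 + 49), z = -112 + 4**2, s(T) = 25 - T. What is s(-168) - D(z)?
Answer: 77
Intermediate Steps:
z = -96 (z = -112 + 16 = -96)
D(R) = 116 (D(R) = 4 + (65 + (-2 + 49)) = 4 + (65 + 47) = 4 + 112 = 116)
s(-168) - D(z) = (25 - 1*(-168)) - 1*116 = (25 + 168) - 116 = 193 - 116 = 77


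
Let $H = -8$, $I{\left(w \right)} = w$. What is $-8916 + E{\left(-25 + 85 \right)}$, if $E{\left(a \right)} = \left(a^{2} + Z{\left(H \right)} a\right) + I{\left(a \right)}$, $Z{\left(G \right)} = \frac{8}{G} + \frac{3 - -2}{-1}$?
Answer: $-5616$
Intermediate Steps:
$Z{\left(G \right)} = -5 + \frac{8}{G}$ ($Z{\left(G \right)} = \frac{8}{G} + \left(3 + 2\right) \left(-1\right) = \frac{8}{G} + 5 \left(-1\right) = \frac{8}{G} - 5 = -5 + \frac{8}{G}$)
$E{\left(a \right)} = a^{2} - 5 a$ ($E{\left(a \right)} = \left(a^{2} + \left(-5 + \frac{8}{-8}\right) a\right) + a = \left(a^{2} + \left(-5 + 8 \left(- \frac{1}{8}\right)\right) a\right) + a = \left(a^{2} + \left(-5 - 1\right) a\right) + a = \left(a^{2} - 6 a\right) + a = a^{2} - 5 a$)
$-8916 + E{\left(-25 + 85 \right)} = -8916 + \left(-25 + 85\right) \left(-5 + \left(-25 + 85\right)\right) = -8916 + 60 \left(-5 + 60\right) = -8916 + 60 \cdot 55 = -8916 + 3300 = -5616$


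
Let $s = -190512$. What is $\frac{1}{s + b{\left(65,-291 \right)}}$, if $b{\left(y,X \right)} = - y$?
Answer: $- \frac{1}{190577} \approx -5.2472 \cdot 10^{-6}$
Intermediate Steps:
$\frac{1}{s + b{\left(65,-291 \right)}} = \frac{1}{-190512 - 65} = \frac{1}{-190577} = - \frac{1}{190577}$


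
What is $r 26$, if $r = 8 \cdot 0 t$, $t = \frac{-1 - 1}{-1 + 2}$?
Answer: $0$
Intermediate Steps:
$t = -2$ ($t = - \frac{2}{1} = \left(-2\right) 1 = -2$)
$r = 0$ ($r = 8 \cdot 0 \left(-2\right) = 0 \left(-2\right) = 0$)
$r 26 = 0 \cdot 26 = 0$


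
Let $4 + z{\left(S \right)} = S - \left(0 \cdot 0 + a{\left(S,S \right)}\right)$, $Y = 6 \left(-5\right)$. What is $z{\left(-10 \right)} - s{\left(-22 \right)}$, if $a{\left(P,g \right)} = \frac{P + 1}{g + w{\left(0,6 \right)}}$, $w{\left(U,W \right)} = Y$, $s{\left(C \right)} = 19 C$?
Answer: $\frac{16151}{40} \approx 403.77$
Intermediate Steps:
$Y = -30$
$w{\left(U,W \right)} = -30$
$a{\left(P,g \right)} = \frac{1 + P}{-30 + g}$ ($a{\left(P,g \right)} = \frac{P + 1}{g - 30} = \frac{1 + P}{-30 + g}$)
$z{\left(S \right)} = -4 + S - \frac{1 + S}{-30 + S}$ ($z{\left(S \right)} = -4 + \left(S - \left(0 \cdot 0 + \frac{1 + S}{-30 + S}\right)\right) = -4 + \left(S - \left(0 + \frac{1 + S}{-30 + S}\right)\right) = -4 + \left(S - \frac{1 + S}{-30 + S}\right) = -4 + S - \frac{1 + S}{-30 + S}$)
$z{\left(-10 \right)} - s{\left(-22 \right)} = \frac{119 + \left(-10\right)^{2} - -350}{-30 - 10} - 19 \left(-22\right) = \frac{119 + 100 + 350}{-40} - -418 = \left(- \frac{1}{40}\right) 569 + 418 = - \frac{569}{40} + 418 = \frac{16151}{40}$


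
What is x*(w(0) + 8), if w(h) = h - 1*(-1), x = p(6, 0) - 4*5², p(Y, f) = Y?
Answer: -846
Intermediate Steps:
x = -94 (x = 6 - 4*5² = 6 - 4*25 = 6 - 100 = -94)
w(h) = 1 + h (w(h) = h + 1 = 1 + h)
x*(w(0) + 8) = -94*((1 + 0) + 8) = -94*(1 + 8) = -94*9 = -846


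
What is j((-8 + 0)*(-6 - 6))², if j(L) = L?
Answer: 9216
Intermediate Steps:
j((-8 + 0)*(-6 - 6))² = ((-8 + 0)*(-6 - 6))² = (-8*(-12))² = 96² = 9216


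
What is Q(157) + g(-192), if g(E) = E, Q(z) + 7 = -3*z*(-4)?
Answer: 1685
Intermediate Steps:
Q(z) = -7 + 12*z (Q(z) = -7 - 3*z*(-4) = -7 + 12*z)
Q(157) + g(-192) = (-7 + 12*157) - 192 = (-7 + 1884) - 192 = 1877 - 192 = 1685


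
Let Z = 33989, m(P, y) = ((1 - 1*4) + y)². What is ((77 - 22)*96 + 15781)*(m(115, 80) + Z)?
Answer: 840712998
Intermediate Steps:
m(P, y) = (-3 + y)² (m(P, y) = ((1 - 4) + y)² = (-3 + y)²)
((77 - 22)*96 + 15781)*(m(115, 80) + Z) = ((77 - 22)*96 + 15781)*((-3 + 80)² + 33989) = (55*96 + 15781)*(77² + 33989) = (5280 + 15781)*(5929 + 33989) = 21061*39918 = 840712998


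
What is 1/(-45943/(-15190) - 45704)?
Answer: -15190/694197817 ≈ -2.1881e-5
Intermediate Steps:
1/(-45943/(-15190) - 45704) = 1/(-45943*(-1/15190) - 45704) = 1/(45943/15190 - 45704) = 1/(-694197817/15190) = -15190/694197817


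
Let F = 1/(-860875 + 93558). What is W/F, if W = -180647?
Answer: 138613514099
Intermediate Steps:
F = -1/767317 (F = 1/(-767317) = -1/767317 ≈ -1.3032e-6)
W/F = -180647/(-1/767317) = -180647*(-767317) = 138613514099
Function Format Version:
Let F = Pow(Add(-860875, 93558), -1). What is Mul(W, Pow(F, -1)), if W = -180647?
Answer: 138613514099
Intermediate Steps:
F = Rational(-1, 767317) (F = Pow(-767317, -1) = Rational(-1, 767317) ≈ -1.3032e-6)
Mul(W, Pow(F, -1)) = Mul(-180647, Pow(Rational(-1, 767317), -1)) = Mul(-180647, -767317) = 138613514099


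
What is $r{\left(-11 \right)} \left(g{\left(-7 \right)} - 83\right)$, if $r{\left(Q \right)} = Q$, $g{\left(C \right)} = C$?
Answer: $990$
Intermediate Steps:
$r{\left(-11 \right)} \left(g{\left(-7 \right)} - 83\right) = - 11 \left(-7 - 83\right) = \left(-11\right) \left(-90\right) = 990$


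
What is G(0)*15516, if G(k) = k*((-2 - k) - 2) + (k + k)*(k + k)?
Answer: 0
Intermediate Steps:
G(k) = 4*k² + k*(-4 - k) (G(k) = k*(-4 - k) + (2*k)*(2*k) = k*(-4 - k) + 4*k² = 4*k² + k*(-4 - k))
G(0)*15516 = (0*(-4 + 3*0))*15516 = (0*(-4 + 0))*15516 = (0*(-4))*15516 = 0*15516 = 0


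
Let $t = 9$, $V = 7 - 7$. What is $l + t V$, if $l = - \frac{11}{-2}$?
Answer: $\frac{11}{2} \approx 5.5$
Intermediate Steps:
$V = 0$
$l = \frac{11}{2}$ ($l = \left(-11\right) \left(- \frac{1}{2}\right) = \frac{11}{2} \approx 5.5$)
$l + t V = \frac{11}{2} + 9 \cdot 0 = \frac{11}{2} + 0 = \frac{11}{2}$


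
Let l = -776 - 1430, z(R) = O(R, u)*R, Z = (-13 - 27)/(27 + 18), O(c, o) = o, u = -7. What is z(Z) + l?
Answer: -19798/9 ≈ -2199.8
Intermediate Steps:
Z = -8/9 (Z = -40/45 = -40*1/45 = -8/9 ≈ -0.88889)
z(R) = -7*R
l = -2206
z(Z) + l = -7*(-8/9) - 2206 = 56/9 - 2206 = -19798/9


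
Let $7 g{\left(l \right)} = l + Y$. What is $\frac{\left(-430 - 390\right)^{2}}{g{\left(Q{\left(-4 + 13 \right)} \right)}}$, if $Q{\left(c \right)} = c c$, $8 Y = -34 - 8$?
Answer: $\frac{18827200}{303} \approx 62136.0$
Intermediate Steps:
$Y = - \frac{21}{4}$ ($Y = \frac{-34 - 8}{8} = \frac{1}{8} \left(-42\right) = - \frac{21}{4} \approx -5.25$)
$Q{\left(c \right)} = c^{2}$
$g{\left(l \right)} = - \frac{3}{4} + \frac{l}{7}$ ($g{\left(l \right)} = \frac{l - \frac{21}{4}}{7} = \frac{- \frac{21}{4} + l}{7} = - \frac{3}{4} + \frac{l}{7}$)
$\frac{\left(-430 - 390\right)^{2}}{g{\left(Q{\left(-4 + 13 \right)} \right)}} = \frac{\left(-430 - 390\right)^{2}}{- \frac{3}{4} + \frac{\left(-4 + 13\right)^{2}}{7}} = \frac{\left(-820\right)^{2}}{- \frac{3}{4} + \frac{9^{2}}{7}} = \frac{672400}{- \frac{3}{4} + \frac{1}{7} \cdot 81} = \frac{672400}{- \frac{3}{4} + \frac{81}{7}} = \frac{672400}{\frac{303}{28}} = 672400 \cdot \frac{28}{303} = \frac{18827200}{303}$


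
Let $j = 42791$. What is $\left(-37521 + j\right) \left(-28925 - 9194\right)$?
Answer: $-200887130$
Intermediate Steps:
$\left(-37521 + j\right) \left(-28925 - 9194\right) = \left(-37521 + 42791\right) \left(-28925 - 9194\right) = 5270 \left(-38119\right) = -200887130$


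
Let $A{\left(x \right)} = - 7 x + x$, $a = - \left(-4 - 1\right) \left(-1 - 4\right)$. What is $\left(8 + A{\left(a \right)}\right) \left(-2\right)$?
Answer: $-316$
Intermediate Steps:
$a = -25$ ($a = - \left(-5\right) \left(-5\right) = \left(-1\right) 25 = -25$)
$A{\left(x \right)} = - 6 x$
$\left(8 + A{\left(a \right)}\right) \left(-2\right) = \left(8 - -150\right) \left(-2\right) = \left(8 + 150\right) \left(-2\right) = 158 \left(-2\right) = -316$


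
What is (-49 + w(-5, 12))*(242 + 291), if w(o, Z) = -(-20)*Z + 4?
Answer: 103935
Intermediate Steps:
w(o, Z) = 4 + 20*Z (w(o, Z) = 20*Z + 4 = 4 + 20*Z)
(-49 + w(-5, 12))*(242 + 291) = (-49 + (4 + 20*12))*(242 + 291) = (-49 + (4 + 240))*533 = (-49 + 244)*533 = 195*533 = 103935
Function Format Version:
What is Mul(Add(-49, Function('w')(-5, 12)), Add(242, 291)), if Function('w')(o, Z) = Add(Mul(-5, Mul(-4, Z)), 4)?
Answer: 103935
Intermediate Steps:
Function('w')(o, Z) = Add(4, Mul(20, Z)) (Function('w')(o, Z) = Add(Mul(20, Z), 4) = Add(4, Mul(20, Z)))
Mul(Add(-49, Function('w')(-5, 12)), Add(242, 291)) = Mul(Add(-49, Add(4, Mul(20, 12))), Add(242, 291)) = Mul(Add(-49, Add(4, 240)), 533) = Mul(Add(-49, 244), 533) = Mul(195, 533) = 103935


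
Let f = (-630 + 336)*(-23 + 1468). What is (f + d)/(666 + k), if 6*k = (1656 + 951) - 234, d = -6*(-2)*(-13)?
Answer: -4404/11 ≈ -400.36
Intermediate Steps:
f = -424830 (f = -294*1445 = -424830)
d = -156 (d = 12*(-13) = -156)
k = 791/2 (k = ((1656 + 951) - 234)/6 = (2607 - 234)/6 = (1/6)*2373 = 791/2 ≈ 395.50)
(f + d)/(666 + k) = (-424830 - 156)/(666 + 791/2) = -424986/2123/2 = -424986*2/2123 = -4404/11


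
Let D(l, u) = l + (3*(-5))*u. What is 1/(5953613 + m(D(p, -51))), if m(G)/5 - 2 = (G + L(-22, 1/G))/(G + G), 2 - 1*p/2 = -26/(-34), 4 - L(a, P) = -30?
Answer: 26094/155353906687 ≈ 1.6796e-7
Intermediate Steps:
L(a, P) = 34 (L(a, P) = 4 - 1*(-30) = 4 + 30 = 34)
p = 42/17 (p = 4 - (-52)/(-34) = 4 - (-52)*(-1)/34 = 4 - 2*13/17 = 4 - 26/17 = 42/17 ≈ 2.4706)
D(l, u) = l - 15*u
m(G) = 10 + 5*(34 + G)/(2*G) (m(G) = 10 + 5*((G + 34)/(G + G)) = 10 + 5*((34 + G)/((2*G))) = 10 + 5*((34 + G)*(1/(2*G))) = 10 + 5*((34 + G)/(2*G)) = 10 + 5*(34 + G)/(2*G))
1/(5953613 + m(D(p, -51))) = 1/(5953613 + (25/2 + 85/(42/17 - 15*(-51)))) = 1/(5953613 + (25/2 + 85/(42/17 + 765))) = 1/(5953613 + (25/2 + 85/(13047/17))) = 1/(5953613 + (25/2 + 85*(17/13047))) = 1/(5953613 + (25/2 + 1445/13047)) = 1/(5953613 + 329065/26094) = 1/(155353906687/26094) = 26094/155353906687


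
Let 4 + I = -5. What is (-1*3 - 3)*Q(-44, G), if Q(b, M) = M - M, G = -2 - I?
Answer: 0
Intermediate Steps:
I = -9 (I = -4 - 5 = -9)
G = 7 (G = -2 - 1*(-9) = -2 + 9 = 7)
Q(b, M) = 0
(-1*3 - 3)*Q(-44, G) = (-1*3 - 3)*0 = (-3 - 3)*0 = -6*0 = 0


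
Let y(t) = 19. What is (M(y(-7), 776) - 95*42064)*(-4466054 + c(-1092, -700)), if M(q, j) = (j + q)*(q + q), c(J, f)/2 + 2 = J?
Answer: 17720466900540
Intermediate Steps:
c(J, f) = -4 + 2*J
M(q, j) = 2*q*(j + q) (M(q, j) = (j + q)*(2*q) = 2*q*(j + q))
(M(y(-7), 776) - 95*42064)*(-4466054 + c(-1092, -700)) = (2*19*(776 + 19) - 95*42064)*(-4466054 + (-4 + 2*(-1092))) = (2*19*795 - 3996080)*(-4466054 + (-4 - 2184)) = (30210 - 3996080)*(-4466054 - 2188) = -3965870*(-4468242) = 17720466900540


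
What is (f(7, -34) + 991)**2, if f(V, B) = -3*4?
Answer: 958441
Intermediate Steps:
f(V, B) = -12
(f(7, -34) + 991)**2 = (-12 + 991)**2 = 979**2 = 958441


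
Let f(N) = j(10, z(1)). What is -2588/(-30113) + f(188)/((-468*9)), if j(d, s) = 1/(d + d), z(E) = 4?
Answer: 217983007/2536719120 ≈ 0.085931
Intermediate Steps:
j(d, s) = 1/(2*d)
f(N) = 1/20 (f(N) = (1/2)/10 = (1/2)*(1/10) = 1/20)
-2588/(-30113) + f(188)/((-468*9)) = -2588/(-30113) + 1/(20*((-468*9))) = -2588*(-1/30113) + (1/20)/(-4212) = 2588/30113 + (1/20)*(-1/4212) = 2588/30113 - 1/84240 = 217983007/2536719120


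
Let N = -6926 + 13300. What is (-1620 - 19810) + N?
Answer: -15056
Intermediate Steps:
N = 6374
(-1620 - 19810) + N = (-1620 - 19810) + 6374 = -21430 + 6374 = -15056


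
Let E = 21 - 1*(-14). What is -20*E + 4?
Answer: -696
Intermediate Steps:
E = 35 (E = 21 + 14 = 35)
-20*E + 4 = -20*35 + 4 = -700 + 4 = -696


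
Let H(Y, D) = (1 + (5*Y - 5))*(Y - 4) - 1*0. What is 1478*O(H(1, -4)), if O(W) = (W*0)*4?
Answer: 0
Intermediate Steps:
H(Y, D) = (-4 + Y)*(-4 + 5*Y) (H(Y, D) = (1 + (-5 + 5*Y))*(-4 + Y) + 0 = (-4 + 5*Y)*(-4 + Y) + 0 = (-4 + Y)*(-4 + 5*Y) + 0 = (-4 + Y)*(-4 + 5*Y))
O(W) = 0 (O(W) = 0*4 = 0)
1478*O(H(1, -4)) = 1478*0 = 0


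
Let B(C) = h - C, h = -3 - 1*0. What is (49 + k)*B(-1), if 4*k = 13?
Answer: -209/2 ≈ -104.50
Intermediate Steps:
k = 13/4 (k = (1/4)*13 = 13/4 ≈ 3.2500)
h = -3 (h = -3 + 0 = -3)
B(C) = -3 - C
(49 + k)*B(-1) = (49 + 13/4)*(-3 - 1*(-1)) = 209*(-3 + 1)/4 = (209/4)*(-2) = -209/2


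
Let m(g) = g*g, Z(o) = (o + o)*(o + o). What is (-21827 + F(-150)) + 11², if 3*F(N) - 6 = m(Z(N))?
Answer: 2699978296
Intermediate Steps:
Z(o) = 4*o² (Z(o) = (2*o)*(2*o) = 4*o²)
m(g) = g²
F(N) = 2 + 16*N⁴/3 (F(N) = 2 + (4*N²)²/3 = 2 + (16*N⁴)/3 = 2 + 16*N⁴/3)
(-21827 + F(-150)) + 11² = (-21827 + (2 + (16/3)*(-150)⁴)) + 11² = (-21827 + (2 + (16/3)*506250000)) + 121 = (-21827 + (2 + 2700000000)) + 121 = (-21827 + 2700000002) + 121 = 2699978175 + 121 = 2699978296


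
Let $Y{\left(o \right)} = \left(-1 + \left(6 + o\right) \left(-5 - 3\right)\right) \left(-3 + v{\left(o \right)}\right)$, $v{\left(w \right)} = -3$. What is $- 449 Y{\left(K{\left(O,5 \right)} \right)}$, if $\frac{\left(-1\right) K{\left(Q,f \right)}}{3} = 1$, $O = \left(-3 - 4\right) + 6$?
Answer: $-67350$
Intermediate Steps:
$O = -1$ ($O = -7 + 6 = -1$)
$K{\left(Q,f \right)} = -3$ ($K{\left(Q,f \right)} = \left(-3\right) 1 = -3$)
$Y{\left(o \right)} = 294 + 48 o$ ($Y{\left(o \right)} = \left(-1 + \left(6 + o\right) \left(-5 - 3\right)\right) \left(-3 - 3\right) = \left(-1 + \left(6 + o\right) \left(-8\right)\right) \left(-6\right) = \left(-1 - \left(48 + 8 o\right)\right) \left(-6\right) = \left(-49 - 8 o\right) \left(-6\right) = 294 + 48 o$)
$- 449 Y{\left(K{\left(O,5 \right)} \right)} = - 449 \left(294 + 48 \left(-3\right)\right) = - 449 \left(294 - 144\right) = \left(-449\right) 150 = -67350$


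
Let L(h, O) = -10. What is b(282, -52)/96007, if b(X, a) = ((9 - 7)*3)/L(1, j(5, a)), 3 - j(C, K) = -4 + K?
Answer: -3/480035 ≈ -6.2495e-6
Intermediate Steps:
j(C, K) = 7 - K (j(C, K) = 3 - (-4 + K) = 3 + (4 - K) = 7 - K)
b(X, a) = -⅗ (b(X, a) = ((9 - 7)*3)/(-10) = (2*3)*(-⅒) = 6*(-⅒) = -⅗)
b(282, -52)/96007 = -⅗/96007 = -⅗*1/96007 = -3/480035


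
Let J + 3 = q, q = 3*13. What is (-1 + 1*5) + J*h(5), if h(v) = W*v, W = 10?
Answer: 1804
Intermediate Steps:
q = 39
J = 36 (J = -3 + 39 = 36)
h(v) = 10*v
(-1 + 1*5) + J*h(5) = (-1 + 1*5) + 36*(10*5) = (-1 + 5) + 36*50 = 4 + 1800 = 1804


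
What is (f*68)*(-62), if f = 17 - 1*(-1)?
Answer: -75888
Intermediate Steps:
f = 18 (f = 17 + 1 = 18)
(f*68)*(-62) = (18*68)*(-62) = 1224*(-62) = -75888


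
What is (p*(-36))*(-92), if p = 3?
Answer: 9936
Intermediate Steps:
(p*(-36))*(-92) = (3*(-36))*(-92) = -108*(-92) = 9936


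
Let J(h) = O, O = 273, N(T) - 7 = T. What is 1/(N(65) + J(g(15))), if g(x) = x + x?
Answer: 1/345 ≈ 0.0028986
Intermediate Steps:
N(T) = 7 + T
g(x) = 2*x
J(h) = 273
1/(N(65) + J(g(15))) = 1/((7 + 65) + 273) = 1/(72 + 273) = 1/345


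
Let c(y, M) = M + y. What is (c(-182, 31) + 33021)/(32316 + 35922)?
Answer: 16435/34119 ≈ 0.48170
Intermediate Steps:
(c(-182, 31) + 33021)/(32316 + 35922) = ((31 - 182) + 33021)/(32316 + 35922) = (-151 + 33021)/68238 = 32870*(1/68238) = 16435/34119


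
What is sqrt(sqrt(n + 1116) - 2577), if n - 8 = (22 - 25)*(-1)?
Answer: sqrt(-2577 + 7*sqrt(23)) ≈ 50.432*I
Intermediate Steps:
n = 11 (n = 8 + (22 - 25)*(-1) = 8 - 3*(-1) = 8 + 3 = 11)
sqrt(sqrt(n + 1116) - 2577) = sqrt(sqrt(11 + 1116) - 2577) = sqrt(sqrt(1127) - 2577) = sqrt(7*sqrt(23) - 2577) = sqrt(-2577 + 7*sqrt(23))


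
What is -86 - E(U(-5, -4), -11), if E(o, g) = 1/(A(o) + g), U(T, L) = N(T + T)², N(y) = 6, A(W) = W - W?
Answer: -945/11 ≈ -85.909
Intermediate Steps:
A(W) = 0
U(T, L) = 36 (U(T, L) = 6² = 36)
E(o, g) = 1/g (E(o, g) = 1/(0 + g) = 1/g)
-86 - E(U(-5, -4), -11) = -86 - 1/(-11) = -86 - 1*(-1/11) = -86 + 1/11 = -945/11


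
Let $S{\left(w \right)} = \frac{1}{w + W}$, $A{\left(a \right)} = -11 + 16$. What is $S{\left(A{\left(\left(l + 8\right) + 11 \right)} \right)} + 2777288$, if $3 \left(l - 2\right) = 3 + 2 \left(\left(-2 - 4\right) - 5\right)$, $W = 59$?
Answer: $\frac{177746433}{64} \approx 2.7773 \cdot 10^{6}$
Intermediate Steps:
$l = - \frac{13}{3}$ ($l = 2 + \frac{3 + 2 \left(\left(-2 - 4\right) - 5\right)}{3} = 2 + \frac{3 + 2 \left(-6 - 5\right)}{3} = 2 + \frac{3 + 2 \left(-11\right)}{3} = 2 + \frac{3 - 22}{3} = 2 + \frac{1}{3} \left(-19\right) = 2 - \frac{19}{3} = - \frac{13}{3} \approx -4.3333$)
$A{\left(a \right)} = 5$
$S{\left(w \right)} = \frac{1}{59 + w}$ ($S{\left(w \right)} = \frac{1}{w + 59} = \frac{1}{59 + w}$)
$S{\left(A{\left(\left(l + 8\right) + 11 \right)} \right)} + 2777288 = \frac{1}{59 + 5} + 2777288 = \frac{1}{64} + 2777288 = \frac{177746433}{64}$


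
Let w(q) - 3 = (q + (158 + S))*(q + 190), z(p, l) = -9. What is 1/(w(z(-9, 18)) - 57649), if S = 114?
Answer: -1/10043 ≈ -9.9572e-5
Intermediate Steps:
w(q) = 3 + (190 + q)*(272 + q) (w(q) = 3 + (q + (158 + 114))*(q + 190) = 3 + (q + 272)*(190 + q) = 3 + (272 + q)*(190 + q) = 3 + (190 + q)*(272 + q))
1/(w(z(-9, 18)) - 57649) = 1/((51683 + (-9)² + 462*(-9)) - 57649) = 1/((51683 + 81 - 4158) - 57649) = 1/(47606 - 57649) = 1/(-10043) = -1/10043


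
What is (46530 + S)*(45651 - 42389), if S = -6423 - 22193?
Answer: 58435468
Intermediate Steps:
S = -28616
(46530 + S)*(45651 - 42389) = (46530 - 28616)*(45651 - 42389) = 17914*3262 = 58435468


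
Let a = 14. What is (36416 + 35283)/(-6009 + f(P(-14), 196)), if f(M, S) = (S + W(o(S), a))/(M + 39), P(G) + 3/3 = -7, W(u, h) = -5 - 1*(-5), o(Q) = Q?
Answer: -2222669/186083 ≈ -11.945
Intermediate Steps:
W(u, h) = 0 (W(u, h) = -5 + 5 = 0)
P(G) = -8 (P(G) = -1 - 7 = -8)
f(M, S) = S/(39 + M) (f(M, S) = (S + 0)/(M + 39) = S/(39 + M))
(36416 + 35283)/(-6009 + f(P(-14), 196)) = (36416 + 35283)/(-6009 + 196/(39 - 8)) = 71699/(-6009 + 196/31) = 71699/(-186083/31) = 71699*(-31/186083) = -2222669/186083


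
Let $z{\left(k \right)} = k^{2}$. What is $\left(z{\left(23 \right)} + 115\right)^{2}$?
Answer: $414736$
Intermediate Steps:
$\left(z{\left(23 \right)} + 115\right)^{2} = \left(23^{2} + 115\right)^{2} = \left(529 + 115\right)^{2} = 644^{2} = 414736$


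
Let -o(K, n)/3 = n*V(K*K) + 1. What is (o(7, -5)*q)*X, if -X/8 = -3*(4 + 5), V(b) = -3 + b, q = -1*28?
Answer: -4154976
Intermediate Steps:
q = -28
X = 216 (X = -(-24)*(4 + 5) = -(-24)*9 = -8*(-27) = 216)
o(K, n) = -3 - 3*n*(-3 + K²) (o(K, n) = -3*(n*(-3 + K*K) + 1) = -3*(n*(-3 + K²) + 1) = -3*(1 + n*(-3 + K²)) = -3 - 3*n*(-3 + K²))
(o(7, -5)*q)*X = ((-3 - 3*(-5)*(-3 + 7²))*(-28))*216 = ((-3 - 3*(-5)*(-3 + 49))*(-28))*216 = ((-3 - 3*(-5)*46)*(-28))*216 = ((-3 + 690)*(-28))*216 = (687*(-28))*216 = -19236*216 = -4154976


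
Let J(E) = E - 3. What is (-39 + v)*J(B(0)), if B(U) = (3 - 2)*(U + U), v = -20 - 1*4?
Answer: 189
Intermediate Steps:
v = -24 (v = -20 - 4 = -24)
B(U) = 2*U (B(U) = 1*(2*U) = 2*U)
J(E) = -3 + E
(-39 + v)*J(B(0)) = (-39 - 24)*(-3 + 2*0) = -63*(-3 + 0) = -63*(-3) = 189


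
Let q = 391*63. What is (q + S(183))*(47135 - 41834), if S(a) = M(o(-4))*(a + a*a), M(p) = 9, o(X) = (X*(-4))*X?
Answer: 1737036981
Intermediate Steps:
o(X) = -4*X² (o(X) = (-4*X)*X = -4*X²)
S(a) = 9*a + 9*a² (S(a) = 9*(a + a*a) = 9*(a + a²) = 9*a + 9*a²)
q = 24633
(q + S(183))*(47135 - 41834) = (24633 + 9*183*(1 + 183))*(47135 - 41834) = (24633 + 9*183*184)*5301 = (24633 + 303048)*5301 = 327681*5301 = 1737036981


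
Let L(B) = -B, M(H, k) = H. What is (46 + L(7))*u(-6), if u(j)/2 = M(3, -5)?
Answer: 234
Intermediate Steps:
u(j) = 6 (u(j) = 2*3 = 6)
(46 + L(7))*u(-6) = (46 - 1*7)*6 = (46 - 7)*6 = 39*6 = 234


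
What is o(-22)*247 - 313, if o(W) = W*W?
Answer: 119235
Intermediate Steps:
o(W) = W**2
o(-22)*247 - 313 = (-22)**2*247 - 313 = 484*247 - 313 = 119548 - 313 = 119235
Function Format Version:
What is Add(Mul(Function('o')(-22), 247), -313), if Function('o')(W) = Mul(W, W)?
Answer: 119235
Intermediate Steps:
Function('o')(W) = Pow(W, 2)
Add(Mul(Function('o')(-22), 247), -313) = Add(Mul(Pow(-22, 2), 247), -313) = Add(Mul(484, 247), -313) = Add(119548, -313) = 119235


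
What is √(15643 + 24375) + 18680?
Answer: 18680 + √40018 ≈ 18880.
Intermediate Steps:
√(15643 + 24375) + 18680 = √40018 + 18680 = 18680 + √40018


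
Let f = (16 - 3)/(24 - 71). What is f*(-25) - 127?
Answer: -5644/47 ≈ -120.09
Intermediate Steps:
f = -13/47 (f = 13/(-47) = 13*(-1/47) = -13/47 ≈ -0.27660)
f*(-25) - 127 = -13/47*(-25) - 127 = 325/47 - 127 = -5644/47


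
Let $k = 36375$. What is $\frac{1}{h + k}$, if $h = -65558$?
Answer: $- \frac{1}{29183} \approx -3.4267 \cdot 10^{-5}$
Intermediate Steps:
$\frac{1}{h + k} = \frac{1}{-65558 + 36375} = \frac{1}{-29183} = - \frac{1}{29183}$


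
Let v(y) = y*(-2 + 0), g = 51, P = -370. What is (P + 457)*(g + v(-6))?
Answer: 5481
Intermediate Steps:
v(y) = -2*y (v(y) = y*(-2) = -2*y)
(P + 457)*(g + v(-6)) = (-370 + 457)*(51 - 2*(-6)) = 87*(51 + 12) = 87*63 = 5481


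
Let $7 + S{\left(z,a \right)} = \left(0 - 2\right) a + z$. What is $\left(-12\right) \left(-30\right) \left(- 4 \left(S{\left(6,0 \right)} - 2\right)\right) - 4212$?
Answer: $108$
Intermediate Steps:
$S{\left(z,a \right)} = -7 + z - 2 a$ ($S{\left(z,a \right)} = -7 + \left(\left(0 - 2\right) a + z\right) = -7 - \left(- z + 2 a\right) = -7 + z - 2 a$)
$\left(-12\right) \left(-30\right) \left(- 4 \left(S{\left(6,0 \right)} - 2\right)\right) - 4212 = \left(-12\right) \left(-30\right) \left(- 4 \left(\left(-7 + 6 - 0\right) - 2\right)\right) - 4212 = 360 \left(- 4 \left(\left(-7 + 6 + 0\right) - 2\right)\right) - 4212 = 360 \left(- 4 \left(-1 - 2\right)\right) - 4212 = 360 \left(\left(-4\right) \left(-3\right)\right) - 4212 = 360 \cdot 12 - 4212 = 4320 - 4212 = 108$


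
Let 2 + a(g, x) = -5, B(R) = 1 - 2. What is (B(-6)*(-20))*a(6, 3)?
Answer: -140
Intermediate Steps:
B(R) = -1
a(g, x) = -7 (a(g, x) = -2 - 5 = -7)
(B(-6)*(-20))*a(6, 3) = -1*(-20)*(-7) = 20*(-7) = -140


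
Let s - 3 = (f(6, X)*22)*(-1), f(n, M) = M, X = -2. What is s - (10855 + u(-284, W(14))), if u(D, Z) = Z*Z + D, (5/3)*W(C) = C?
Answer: -264864/25 ≈ -10595.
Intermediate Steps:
W(C) = 3*C/5
u(D, Z) = D + Z² (u(D, Z) = Z² + D = D + Z²)
s = 47 (s = 3 - 2*22*(-1) = 3 - 44*(-1) = 3 + 44 = 47)
s - (10855 + u(-284, W(14))) = 47 - (10855 + (-284 + ((⅗)*14)²)) = 47 - (10855 + (-284 + (42/5)²)) = 47 - (10855 + (-284 + 1764/25)) = 47 - (10855 - 5336/25) = 47 - 1*266039/25 = 47 - 266039/25 = -264864/25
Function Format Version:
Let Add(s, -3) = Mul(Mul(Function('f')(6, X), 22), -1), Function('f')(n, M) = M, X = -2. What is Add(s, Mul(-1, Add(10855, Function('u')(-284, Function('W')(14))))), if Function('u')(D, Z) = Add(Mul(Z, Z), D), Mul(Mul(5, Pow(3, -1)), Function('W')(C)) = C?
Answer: Rational(-264864, 25) ≈ -10595.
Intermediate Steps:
Function('W')(C) = Mul(Rational(3, 5), C)
Function('u')(D, Z) = Add(D, Pow(Z, 2)) (Function('u')(D, Z) = Add(Pow(Z, 2), D) = Add(D, Pow(Z, 2)))
s = 47 (s = Add(3, Mul(Mul(-2, 22), -1)) = Add(3, Mul(-44, -1)) = Add(3, 44) = 47)
Add(s, Mul(-1, Add(10855, Function('u')(-284, Function('W')(14))))) = Add(47, Mul(-1, Add(10855, Add(-284, Pow(Mul(Rational(3, 5), 14), 2))))) = Add(47, Mul(-1, Add(10855, Add(-284, Pow(Rational(42, 5), 2))))) = Add(47, Mul(-1, Add(10855, Add(-284, Rational(1764, 25))))) = Add(47, Mul(-1, Add(10855, Rational(-5336, 25)))) = Add(47, Mul(-1, Rational(266039, 25))) = Add(47, Rational(-266039, 25)) = Rational(-264864, 25)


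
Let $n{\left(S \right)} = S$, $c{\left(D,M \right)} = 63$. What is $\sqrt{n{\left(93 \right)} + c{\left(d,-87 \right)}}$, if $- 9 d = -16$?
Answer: $2 \sqrt{39} \approx 12.49$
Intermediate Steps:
$d = \frac{16}{9}$ ($d = \left(- \frac{1}{9}\right) \left(-16\right) = \frac{16}{9} \approx 1.7778$)
$\sqrt{n{\left(93 \right)} + c{\left(d,-87 \right)}} = \sqrt{93 + 63} = \sqrt{156} = 2 \sqrt{39}$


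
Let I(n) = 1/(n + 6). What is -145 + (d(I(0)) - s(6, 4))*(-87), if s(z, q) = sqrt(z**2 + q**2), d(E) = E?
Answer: -319/2 + 174*sqrt(13) ≈ 467.87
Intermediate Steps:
I(n) = 1/(6 + n)
s(z, q) = sqrt(q**2 + z**2)
-145 + (d(I(0)) - s(6, 4))*(-87) = -145 + (1/(6 + 0) - sqrt(4**2 + 6**2))*(-87) = -145 + (1/6 - sqrt(16 + 36))*(-87) = -145 + (1/6 - sqrt(52))*(-87) = -145 + (1/6 - 2*sqrt(13))*(-87) = -145 + (-29/2 + 174*sqrt(13)) = -319/2 + 174*sqrt(13)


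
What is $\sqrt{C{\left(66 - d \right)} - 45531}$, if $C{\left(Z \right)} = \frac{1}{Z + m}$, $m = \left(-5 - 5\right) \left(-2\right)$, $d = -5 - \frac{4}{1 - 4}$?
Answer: $\frac{2 i \sqrt{823666971}}{269} \approx 213.38 i$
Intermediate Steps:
$d = - \frac{11}{3}$ ($d = -5 - \frac{4}{-3} = -5 - - \frac{4}{3} = -5 + \frac{4}{3} = - \frac{11}{3} \approx -3.6667$)
$m = 20$ ($m = \left(-10\right) \left(-2\right) = 20$)
$C{\left(Z \right)} = \frac{1}{20 + Z}$ ($C{\left(Z \right)} = \frac{1}{Z + 20} = \frac{1}{20 + Z}$)
$\sqrt{C{\left(66 - d \right)} - 45531} = \sqrt{\frac{1}{20 + \left(66 - - \frac{11}{3}\right)} - 45531} = \sqrt{\frac{1}{20 + \left(66 + \frac{11}{3}\right)} - 45531} = \sqrt{\frac{1}{20 + \frac{209}{3}} - 45531} = \sqrt{\frac{1}{\frac{269}{3}} - 45531} = \sqrt{\frac{3}{269} - 45531} = \sqrt{- \frac{12247836}{269}} = \frac{2 i \sqrt{823666971}}{269}$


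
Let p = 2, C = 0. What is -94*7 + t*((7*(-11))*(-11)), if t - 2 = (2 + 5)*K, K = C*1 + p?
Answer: 12894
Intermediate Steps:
K = 2 (K = 0*1 + 2 = 0 + 2 = 2)
t = 16 (t = 2 + (2 + 5)*2 = 2 + 7*2 = 2 + 14 = 16)
-94*7 + t*((7*(-11))*(-11)) = -94*7 + 16*((7*(-11))*(-11)) = -658 + 16*(-77*(-11)) = -658 + 16*847 = -658 + 13552 = 12894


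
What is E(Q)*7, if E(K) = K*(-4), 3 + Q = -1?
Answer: 112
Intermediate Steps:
Q = -4 (Q = -3 - 1 = -4)
E(K) = -4*K
E(Q)*7 = -4*(-4)*7 = 16*7 = 112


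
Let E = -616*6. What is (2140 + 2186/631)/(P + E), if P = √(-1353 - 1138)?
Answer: -4998936096/8621294317 - 1352526*I*√2491/8621294317 ≈ -0.57984 - 0.00783*I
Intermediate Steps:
E = -3696
P = I*√2491 (P = √(-2491) = I*√2491 ≈ 49.91*I)
(2140 + 2186/631)/(P + E) = (2140 + 2186/631)/(I*√2491 - 3696) = (2140 + 2186*(1/631))/(-3696 + I*√2491) = (2140 + 2186/631)/(-3696 + I*√2491) = 1352526/(631*(-3696 + I*√2491))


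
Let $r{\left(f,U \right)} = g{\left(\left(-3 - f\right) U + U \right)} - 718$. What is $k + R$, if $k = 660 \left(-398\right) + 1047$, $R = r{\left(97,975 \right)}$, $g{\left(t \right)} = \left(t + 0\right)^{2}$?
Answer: $9316813274$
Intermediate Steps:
$g{\left(t \right)} = t^{2}$
$r{\left(f,U \right)} = -718 + \left(U + U \left(-3 - f\right)\right)^{2}$ ($r{\left(f,U \right)} = \left(\left(-3 - f\right) U + U\right)^{2} - 718 = \left(U \left(-3 - f\right) + U\right)^{2} - 718 = \left(U + U \left(-3 - f\right)\right)^{2} - 718 = -718 + \left(U + U \left(-3 - f\right)\right)^{2}$)
$R = 9317074907$ ($R = -718 + 975^{2} \left(2 + 97\right)^{2} = -718 + 950625 \cdot 99^{2} = -718 + 950625 \cdot 9801 = -718 + 9317075625 = 9317074907$)
$k = -261633$ ($k = -262680 + 1047 = -261633$)
$k + R = -261633 + 9317074907 = 9316813274$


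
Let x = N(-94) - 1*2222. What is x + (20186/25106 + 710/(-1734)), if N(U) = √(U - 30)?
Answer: -24178733806/10883451 + 2*I*√31 ≈ -2221.6 + 11.136*I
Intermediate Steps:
N(U) = √(-30 + U)
x = -2222 + 2*I*√31 (x = √(-30 - 94) - 1*2222 = √(-124) - 2222 = 2*I*√31 - 2222 = -2222 + 2*I*√31 ≈ -2222.0 + 11.136*I)
x + (20186/25106 + 710/(-1734)) = (-2222 + 2*I*√31) + (20186/25106 + 710/(-1734)) = (-2222 + 2*I*√31) + (20186*(1/25106) + 710*(-1/1734)) = (-2222 + 2*I*√31) + (10093/12553 - 355/867) = (-2222 + 2*I*√31) + 4294316/10883451 = -24178733806/10883451 + 2*I*√31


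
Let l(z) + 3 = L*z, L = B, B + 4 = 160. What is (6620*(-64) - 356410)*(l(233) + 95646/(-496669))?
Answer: -14081669164544310/496669 ≈ -2.8352e+10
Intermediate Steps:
B = 156 (B = -4 + 160 = 156)
L = 156
l(z) = -3 + 156*z
(6620*(-64) - 356410)*(l(233) + 95646/(-496669)) = (6620*(-64) - 356410)*((-3 + 156*233) + 95646/(-496669)) = (-423680 - 356410)*((-3 + 36348) + 95646*(-1/496669)) = -780090*(36345 - 95646/496669) = -780090*18051339159/496669 = -14081669164544310/496669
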